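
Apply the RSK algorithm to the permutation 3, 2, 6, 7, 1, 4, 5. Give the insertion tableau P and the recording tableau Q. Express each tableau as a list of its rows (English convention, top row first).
P = [[1, 4, 5], [2, 6, 7], [3]], Q = [[1, 3, 4], [2, 6, 7], [5]]

Insert each entry of the permutation into P by Schensted row insertion, recording in Q the position of each new cell.

After inserting 3: P = [[3]].
After inserting 2: P = [[2], [3]].
After inserting 6: P = [[2, 6], [3]].
After inserting 7: P = [[2, 6, 7], [3]].
After inserting 1: P = [[1, 6, 7], [2], [3]].
After inserting 4: P = [[1, 4, 7], [2, 6], [3]].
After inserting 5: P = [[1, 4, 5], [2, 6, 7], [3]].

So P = [[1, 4, 5], [2, 6, 7], [3]], Q = [[1, 3, 4], [2, 6, 7], [5]].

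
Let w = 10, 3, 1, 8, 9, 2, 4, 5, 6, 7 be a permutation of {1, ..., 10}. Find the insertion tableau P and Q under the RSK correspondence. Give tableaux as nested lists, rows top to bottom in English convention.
P = [[1, 2, 4, 5, 6, 7], [3, 8, 9], [10]], Q = [[1, 4, 5, 8, 9, 10], [2, 6, 7], [3]]

Insert each entry of the permutation into P by Schensted row insertion, recording in Q the position of each new cell.

Insert 10: appended to row 1. P = [[10]].
Insert 3: 3 bumps 10 from row 1; 10 starts row 2. P = [[3], [10]].
Insert 1: 1 bumps 3 from row 1; 3 bumps 10 from row 2; 10 starts row 3. P = [[1], [3], [10]].
Insert 8: appended to row 1. P = [[1, 8], [3], [10]].
Insert 9: appended to row 1. P = [[1, 8, 9], [3], [10]].
Insert 2: 2 bumps 8 from row 1; 8 appends to row 2. P = [[1, 2, 9], [3, 8], [10]].
Insert 4: 4 bumps 9 from row 1; 9 appends to row 2. P = [[1, 2, 4], [3, 8, 9], [10]].
Insert 5: appended to row 1. P = [[1, 2, 4, 5], [3, 8, 9], [10]].
Insert 6: appended to row 1. P = [[1, 2, 4, 5, 6], [3, 8, 9], [10]].
Insert 7: appended to row 1. P = [[1, 2, 4, 5, 6, 7], [3, 8, 9], [10]].

So P = [[1, 2, 4, 5, 6, 7], [3, 8, 9], [10]], Q = [[1, 4, 5, 8, 9, 10], [2, 6, 7], [3]].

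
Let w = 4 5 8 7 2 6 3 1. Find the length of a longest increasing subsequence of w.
3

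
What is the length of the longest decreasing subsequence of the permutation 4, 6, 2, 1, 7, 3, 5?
3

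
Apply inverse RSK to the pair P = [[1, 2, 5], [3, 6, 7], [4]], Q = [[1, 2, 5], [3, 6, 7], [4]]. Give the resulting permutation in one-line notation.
4 6 3 1 7 2 5

Reverse the RSK construction: for i from n down to 1, find the cell of Q containing i, remove the entry at that cell from P, and reverse-bump it up through P; the value ejected from row 1 is w(i).

Step i=7: Q has 7 at row 2, column 3; remove 7 from row 2 of P and reverse-bump: 7 enters row 1 and ejects 5. So w(7) = 5. P is now [[1, 2, 7], [3, 6], [4]].
Step i=6: Q has 6 at row 2, column 2; remove 6 from row 2 of P and reverse-bump: 6 enters row 1 and ejects 2. So w(6) = 2. P is now [[1, 6, 7], [3], [4]].
Step i=5: Q has 5 at row 1, column 3; remove that cell from P, ejecting 7. So w(5) = 7. P is now [[1, 6], [3], [4]].
Step i=4: Q has 4 at row 3, column 1; remove 4 from row 3 of P and reverse-bump: 4 enters row 2 and ejects 3; 3 enters row 1 and ejects 1. So w(4) = 1. P is now [[3, 6], [4]].
Step i=3: Q has 3 at row 2, column 1; remove 4 from row 2 of P and reverse-bump: 4 enters row 1 and ejects 3. So w(3) = 3. P is now [[4, 6]].
Step i=2: Q has 2 at row 1, column 2; remove that cell from P, ejecting 6. So w(2) = 6. P is now [[4]].
Step i=1: Q has 1 at row 1, column 1; remove that cell from P, ejecting 4. So w(1) = 4. P is now [].

So w = 4 6 3 1 7 2 5.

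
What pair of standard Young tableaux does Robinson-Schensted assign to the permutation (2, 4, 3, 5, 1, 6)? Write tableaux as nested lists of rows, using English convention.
Insert each entry of the permutation into P by Schensted row insertion, recording in Q the position of each new cell.

After inserting 2: P = [[2]].
After inserting 4: P = [[2, 4]].
After inserting 3: P = [[2, 3], [4]].
After inserting 5: P = [[2, 3, 5], [4]].
After inserting 1: P = [[1, 3, 5], [2], [4]].
After inserting 6: P = [[1, 3, 5, 6], [2], [4]].

So P = [[1, 3, 5, 6], [2], [4]], Q = [[1, 2, 4, 6], [3], [5]].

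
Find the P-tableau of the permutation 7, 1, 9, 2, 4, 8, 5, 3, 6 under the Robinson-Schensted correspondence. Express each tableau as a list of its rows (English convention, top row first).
Insert 7: appended to row 1. P = [[7]].
Insert 1: 1 bumps 7 from row 1; 7 starts row 2. P = [[1], [7]].
Insert 9: appended to row 1. P = [[1, 9], [7]].
Insert 2: 2 bumps 9 from row 1; 9 appends to row 2. P = [[1, 2], [7, 9]].
Insert 4: appended to row 1. P = [[1, 2, 4], [7, 9]].
Insert 8: appended to row 1. P = [[1, 2, 4, 8], [7, 9]].
Insert 5: 5 bumps 8 from row 1; 8 bumps 9 from row 2; 9 starts row 3. P = [[1, 2, 4, 5], [7, 8], [9]].
Insert 3: 3 bumps 4 from row 1; 4 bumps 7 from row 2; 7 bumps 9 from row 3; 9 starts row 4. P = [[1, 2, 3, 5], [4, 8], [7], [9]].
Insert 6: appended to row 1. P = [[1, 2, 3, 5, 6], [4, 8], [7], [9]].

So P = [[1, 2, 3, 5, 6], [4, 8], [7], [9]].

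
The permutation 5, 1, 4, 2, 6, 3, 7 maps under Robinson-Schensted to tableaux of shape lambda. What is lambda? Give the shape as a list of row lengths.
Row-insert each entry into an empty tableau.

After inserting 5: P = [[5]].
After inserting 1: P = [[1], [5]].
After inserting 4: P = [[1, 4], [5]].
After inserting 2: P = [[1, 2], [4], [5]].
After inserting 6: P = [[1, 2, 6], [4], [5]].
After inserting 3: P = [[1, 2, 3], [4, 6], [5]].
After inserting 7: P = [[1, 2, 3, 7], [4, 6], [5]].

The final insertion tableau P = [[1, 2, 3, 7], [4, 6], [5]] has shape [4, 2, 1].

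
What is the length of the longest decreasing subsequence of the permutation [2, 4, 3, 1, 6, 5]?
3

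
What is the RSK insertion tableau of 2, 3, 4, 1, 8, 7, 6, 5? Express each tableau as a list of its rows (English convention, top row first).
P = [[1, 3, 4, 5], [2, 6], [7], [8]]

After inserting 2: P = [[2]].
After inserting 3: P = [[2, 3]].
After inserting 4: P = [[2, 3, 4]].
After inserting 1: P = [[1, 3, 4], [2]].
After inserting 8: P = [[1, 3, 4, 8], [2]].
After inserting 7: P = [[1, 3, 4, 7], [2, 8]].
After inserting 6: P = [[1, 3, 4, 6], [2, 7], [8]].
After inserting 5: P = [[1, 3, 4, 5], [2, 6], [7], [8]].

So P = [[1, 3, 4, 5], [2, 6], [7], [8]].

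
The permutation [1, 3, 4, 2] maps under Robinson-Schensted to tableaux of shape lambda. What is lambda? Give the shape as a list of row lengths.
[3, 1]

Row-insert each entry into an empty tableau.

After inserting 1: P = [[1]].
After inserting 3: P = [[1, 3]].
After inserting 4: P = [[1, 3, 4]].
After inserting 2: P = [[1, 2, 4], [3]].

The final insertion tableau P = [[1, 2, 4], [3]] has shape [3, 1].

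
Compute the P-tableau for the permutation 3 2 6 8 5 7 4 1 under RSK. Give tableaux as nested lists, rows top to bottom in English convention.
Insert 3: appended to row 1. P = [[3]].
Insert 2: 2 bumps 3 from row 1; 3 starts row 2. P = [[2], [3]].
Insert 6: appended to row 1. P = [[2, 6], [3]].
Insert 8: appended to row 1. P = [[2, 6, 8], [3]].
Insert 5: 5 bumps 6 from row 1; 6 appends to row 2. P = [[2, 5, 8], [3, 6]].
Insert 7: 7 bumps 8 from row 1; 8 appends to row 2. P = [[2, 5, 7], [3, 6, 8]].
Insert 4: 4 bumps 5 from row 1; 5 bumps 6 from row 2; 6 starts row 3. P = [[2, 4, 7], [3, 5, 8], [6]].
Insert 1: 1 bumps 2 from row 1; 2 bumps 3 from row 2; 3 bumps 6 from row 3; 6 starts row 4. P = [[1, 4, 7], [2, 5, 8], [3], [6]].

So P = [[1, 4, 7], [2, 5, 8], [3], [6]].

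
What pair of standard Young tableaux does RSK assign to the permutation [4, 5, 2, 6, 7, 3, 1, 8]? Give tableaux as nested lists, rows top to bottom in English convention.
P = [[1, 3, 6, 7, 8], [2, 5], [4]], Q = [[1, 2, 4, 5, 8], [3, 6], [7]]

Insert each entry of the permutation into P by Schensted row insertion, recording in Q the position of each new cell.

Insert 4: appended to row 1. P = [[4]].
Insert 5: appended to row 1. P = [[4, 5]].
Insert 2: 2 bumps 4 from row 1; 4 starts row 2. P = [[2, 5], [4]].
Insert 6: appended to row 1. P = [[2, 5, 6], [4]].
Insert 7: appended to row 1. P = [[2, 5, 6, 7], [4]].
Insert 3: 3 bumps 5 from row 1; 5 appends to row 2. P = [[2, 3, 6, 7], [4, 5]].
Insert 1: 1 bumps 2 from row 1; 2 bumps 4 from row 2; 4 starts row 3. P = [[1, 3, 6, 7], [2, 5], [4]].
Insert 8: appended to row 1. P = [[1, 3, 6, 7, 8], [2, 5], [4]].

So P = [[1, 3, 6, 7, 8], [2, 5], [4]], Q = [[1, 2, 4, 5, 8], [3, 6], [7]].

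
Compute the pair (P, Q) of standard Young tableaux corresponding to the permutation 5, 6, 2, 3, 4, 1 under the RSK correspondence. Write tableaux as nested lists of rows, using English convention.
Insert each entry of the permutation into P by Schensted row insertion, recording in Q the position of each new cell.

Insert 5: appended to row 1. P = [[5]].
Insert 6: appended to row 1. P = [[5, 6]].
Insert 2: 2 bumps 5 from row 1; 5 starts row 2. P = [[2, 6], [5]].
Insert 3: 3 bumps 6 from row 1; 6 appends to row 2. P = [[2, 3], [5, 6]].
Insert 4: appended to row 1. P = [[2, 3, 4], [5, 6]].
Insert 1: 1 bumps 2 from row 1; 2 bumps 5 from row 2; 5 starts row 3. P = [[1, 3, 4], [2, 6], [5]].

So P = [[1, 3, 4], [2, 6], [5]], Q = [[1, 2, 5], [3, 4], [6]].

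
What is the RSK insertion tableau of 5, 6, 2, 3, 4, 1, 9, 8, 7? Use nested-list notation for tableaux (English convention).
P = [[1, 3, 4, 7], [2, 6, 8], [5, 9]]

Insert 5: appended to row 1. P = [[5]].
Insert 6: appended to row 1. P = [[5, 6]].
Insert 2: 2 bumps 5 from row 1; 5 starts row 2. P = [[2, 6], [5]].
Insert 3: 3 bumps 6 from row 1; 6 appends to row 2. P = [[2, 3], [5, 6]].
Insert 4: appended to row 1. P = [[2, 3, 4], [5, 6]].
Insert 1: 1 bumps 2 from row 1; 2 bumps 5 from row 2; 5 starts row 3. P = [[1, 3, 4], [2, 6], [5]].
Insert 9: appended to row 1. P = [[1, 3, 4, 9], [2, 6], [5]].
Insert 8: 8 bumps 9 from row 1; 9 appends to row 2. P = [[1, 3, 4, 8], [2, 6, 9], [5]].
Insert 7: 7 bumps 8 from row 1; 8 bumps 9 from row 2; 9 appends to row 3. P = [[1, 3, 4, 7], [2, 6, 8], [5, 9]].

So P = [[1, 3, 4, 7], [2, 6, 8], [5, 9]].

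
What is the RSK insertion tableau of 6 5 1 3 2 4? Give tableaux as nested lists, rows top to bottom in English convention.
P = [[1, 2, 4], [3], [5], [6]]

Insert 6: appended to row 1. P = [[6]].
Insert 5: 5 bumps 6 from row 1; 6 starts row 2. P = [[5], [6]].
Insert 1: 1 bumps 5 from row 1; 5 bumps 6 from row 2; 6 starts row 3. P = [[1], [5], [6]].
Insert 3: appended to row 1. P = [[1, 3], [5], [6]].
Insert 2: 2 bumps 3 from row 1; 3 bumps 5 from row 2; 5 bumps 6 from row 3; 6 starts row 4. P = [[1, 2], [3], [5], [6]].
Insert 4: appended to row 1. P = [[1, 2, 4], [3], [5], [6]].

So P = [[1, 2, 4], [3], [5], [6]].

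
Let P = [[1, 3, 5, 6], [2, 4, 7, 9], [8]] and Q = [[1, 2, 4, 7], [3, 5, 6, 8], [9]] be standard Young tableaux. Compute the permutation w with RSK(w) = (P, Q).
2 4 1 8 3 5 9 7 6

Reverse the RSK construction: for i from n down to 1, find the cell of Q containing i, remove the entry at that cell from P, and reverse-bump it up through P; the value ejected from row 1 is w(i).

Step i=9: Q has 9 at row 3, column 1; remove 8 from row 3 of P and reverse-bump: 8 enters row 2 and ejects 7; 7 enters row 1 and ejects 6. So w(9) = 6. P is now [[1, 3, 5, 7], [2, 4, 8, 9]].
Step i=8: Q has 8 at row 2, column 4; remove 9 from row 2 of P and reverse-bump: 9 enters row 1 and ejects 7. So w(8) = 7. P is now [[1, 3, 5, 9], [2, 4, 8]].
Step i=7: Q has 7 at row 1, column 4; remove that cell from P, ejecting 9. So w(7) = 9. P is now [[1, 3, 5], [2, 4, 8]].
Step i=6: Q has 6 at row 2, column 3; remove 8 from row 2 of P and reverse-bump: 8 enters row 1 and ejects 5. So w(6) = 5. P is now [[1, 3, 8], [2, 4]].
Step i=5: Q has 5 at row 2, column 2; remove 4 from row 2 of P and reverse-bump: 4 enters row 1 and ejects 3. So w(5) = 3. P is now [[1, 4, 8], [2]].
Step i=4: Q has 4 at row 1, column 3; remove that cell from P, ejecting 8. So w(4) = 8. P is now [[1, 4], [2]].
Step i=3: Q has 3 at row 2, column 1; remove 2 from row 2 of P and reverse-bump: 2 enters row 1 and ejects 1. So w(3) = 1. P is now [[2, 4]].
Step i=2: Q has 2 at row 1, column 2; remove that cell from P, ejecting 4. So w(2) = 4. P is now [[2]].
Step i=1: Q has 1 at row 1, column 1; remove that cell from P, ejecting 2. So w(1) = 2. P is now [].

So w = 2 4 1 8 3 5 9 7 6.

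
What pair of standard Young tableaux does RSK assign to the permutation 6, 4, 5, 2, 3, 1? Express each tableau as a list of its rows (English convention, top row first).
P = [[1, 3], [2, 5], [4], [6]], Q = [[1, 3], [2, 5], [4], [6]]

Insert each entry of the permutation into P by Schensted row insertion, recording in Q the position of each new cell.

Insert 6: appended to row 1. P = [[6]], Q = [[1]].
Insert 4: 4 bumps 6 from row 1; 6 starts row 2. P = [[4], [6]], Q = [[1], [2]].
Insert 5: appended to row 1. P = [[4, 5], [6]], Q = [[1, 3], [2]].
Insert 2: 2 bumps 4 from row 1; 4 bumps 6 from row 2; 6 starts row 3. P = [[2, 5], [4], [6]], Q = [[1, 3], [2], [4]].
Insert 3: 3 bumps 5 from row 1; 5 appends to row 2. P = [[2, 3], [4, 5], [6]], Q = [[1, 3], [2, 5], [4]].
Insert 1: 1 bumps 2 from row 1; 2 bumps 4 from row 2; 4 bumps 6 from row 3; 6 starts row 4. P = [[1, 3], [2, 5], [4], [6]], Q = [[1, 3], [2, 5], [4], [6]].

So P = [[1, 3], [2, 5], [4], [6]], Q = [[1, 3], [2, 5], [4], [6]].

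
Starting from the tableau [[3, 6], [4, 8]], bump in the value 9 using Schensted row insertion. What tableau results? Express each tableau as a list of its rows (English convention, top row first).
[[3, 6, 9], [4, 8]]

9 is larger than every entry of row 1, so it is appended to row 1. The new tableau is [[3, 6, 9], [4, 8]].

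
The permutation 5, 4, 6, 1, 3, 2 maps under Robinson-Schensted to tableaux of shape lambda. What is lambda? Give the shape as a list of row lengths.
[2, 2, 1, 1]

Row-insert each entry into an empty tableau.

After inserting 5: P = [[5]].
After inserting 4: P = [[4], [5]].
After inserting 6: P = [[4, 6], [5]].
After inserting 1: P = [[1, 6], [4], [5]].
After inserting 3: P = [[1, 3], [4, 6], [5]].
After inserting 2: P = [[1, 2], [3, 6], [4], [5]].

The final insertion tableau P = [[1, 2], [3, 6], [4], [5]] has shape [2, 2, 1, 1].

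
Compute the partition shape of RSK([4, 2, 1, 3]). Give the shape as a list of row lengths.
[2, 1, 1]

Row-insert each entry into an empty tableau.

After inserting 4: P = [[4]].
After inserting 2: P = [[2], [4]].
After inserting 1: P = [[1], [2], [4]].
After inserting 3: P = [[1, 3], [2], [4]].

The final insertion tableau P = [[1, 3], [2], [4]] has shape [2, 1, 1].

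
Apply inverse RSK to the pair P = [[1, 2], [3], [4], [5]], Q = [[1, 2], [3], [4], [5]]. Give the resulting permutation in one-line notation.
1 5 4 3 2

Reverse the RSK construction: for i from n down to 1, find the cell of Q containing i, remove the entry at that cell from P, and reverse-bump it up through P; the value ejected from row 1 is w(i).

Step i=5: Q has 5 at row 4, column 1; remove 5 from row 4 of P and reverse-bump: 5 enters row 3 and ejects 4; 4 enters row 2 and ejects 3; 3 enters row 1 and ejects 2. So w(5) = 2. P is now [[1, 3], [4], [5]].
Step i=4: Q has 4 at row 3, column 1; remove 5 from row 3 of P and reverse-bump: 5 enters row 2 and ejects 4; 4 enters row 1 and ejects 3. So w(4) = 3. P is now [[1, 4], [5]].
Step i=3: Q has 3 at row 2, column 1; remove 5 from row 2 of P and reverse-bump: 5 enters row 1 and ejects 4. So w(3) = 4. P is now [[1, 5]].
Step i=2: Q has 2 at row 1, column 2; remove that cell from P, ejecting 5. So w(2) = 5. P is now [[1]].
Step i=1: Q has 1 at row 1, column 1; remove that cell from P, ejecting 1. So w(1) = 1. P is now [].

So w = 1 5 4 3 2.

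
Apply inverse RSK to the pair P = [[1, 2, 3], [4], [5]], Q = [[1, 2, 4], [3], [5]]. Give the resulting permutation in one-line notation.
1 5 2 4 3

Reverse the RSK construction: for i from n down to 1, find the cell of Q containing i, remove the entry at that cell from P, and reverse-bump it up through P; the value ejected from row 1 is w(i).

Step i=5: Q has 5 at row 3, column 1; remove 5 from row 3 of P and reverse-bump: 5 enters row 2 and ejects 4; 4 enters row 1 and ejects 3. So w(5) = 3. P is now [[1, 2, 4], [5]].
Step i=4: Q has 4 at row 1, column 3; remove that cell from P, ejecting 4. So w(4) = 4. P is now [[1, 2], [5]].
Step i=3: Q has 3 at row 2, column 1; remove 5 from row 2 of P and reverse-bump: 5 enters row 1 and ejects 2. So w(3) = 2. P is now [[1, 5]].
Step i=2: Q has 2 at row 1, column 2; remove that cell from P, ejecting 5. So w(2) = 5. P is now [[1]].
Step i=1: Q has 1 at row 1, column 1; remove that cell from P, ejecting 1. So w(1) = 1. P is now [].

So w = 1 5 2 4 3.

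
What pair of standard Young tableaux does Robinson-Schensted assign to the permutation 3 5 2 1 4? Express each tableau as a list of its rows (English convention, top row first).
P = [[1, 4], [2, 5], [3]], Q = [[1, 2], [3, 5], [4]]

Insert each entry of the permutation into P by Schensted row insertion, recording in Q the position of each new cell.

Insert 3: appended to row 1. P = [[3]].
Insert 5: appended to row 1. P = [[3, 5]].
Insert 2: 2 bumps 3 from row 1; 3 starts row 2. P = [[2, 5], [3]].
Insert 1: 1 bumps 2 from row 1; 2 bumps 3 from row 2; 3 starts row 3. P = [[1, 5], [2], [3]].
Insert 4: 4 bumps 5 from row 1; 5 appends to row 2. P = [[1, 4], [2, 5], [3]].

So P = [[1, 4], [2, 5], [3]], Q = [[1, 2], [3, 5], [4]].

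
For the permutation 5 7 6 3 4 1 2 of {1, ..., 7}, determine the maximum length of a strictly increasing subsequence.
2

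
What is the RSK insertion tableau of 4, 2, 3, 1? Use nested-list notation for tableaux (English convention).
P = [[1, 3], [2], [4]]

Insert 4: appended to row 1. P = [[4]].
Insert 2: 2 bumps 4 from row 1; 4 starts row 2. P = [[2], [4]].
Insert 3: appended to row 1. P = [[2, 3], [4]].
Insert 1: 1 bumps 2 from row 1; 2 bumps 4 from row 2; 4 starts row 3. P = [[1, 3], [2], [4]].

So P = [[1, 3], [2], [4]].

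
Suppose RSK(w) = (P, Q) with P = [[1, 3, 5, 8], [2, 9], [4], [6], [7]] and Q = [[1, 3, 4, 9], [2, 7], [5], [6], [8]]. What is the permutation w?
7 2 6 9 4 3 5 1 8

Reverse RSK: for i = n, n-1, ..., 1, locate i in Q, remove the corresponding corner cell from P, and reverse-bump its entry up through P; the value ejected from row 1 is w(i).

So w = 7 2 6 9 4 3 5 1 8.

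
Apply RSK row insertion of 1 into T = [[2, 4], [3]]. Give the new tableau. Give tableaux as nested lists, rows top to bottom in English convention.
In row 1, 1 replaces 2 (the leftmost entry greater than 1); 2 is bumped to row 2. In row 2, 2 replaces 3 (the leftmost entry greater than 2); 3 is bumped to row 3. 3 starts a new row 3. The new tableau is [[1, 4], [2], [3]].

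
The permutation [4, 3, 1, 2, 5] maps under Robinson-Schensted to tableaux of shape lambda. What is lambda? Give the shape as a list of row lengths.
[3, 1, 1]

Row-insert each entry into an empty tableau.

After inserting 4: P = [[4]].
After inserting 3: P = [[3], [4]].
After inserting 1: P = [[1], [3], [4]].
After inserting 2: P = [[1, 2], [3], [4]].
After inserting 5: P = [[1, 2, 5], [3], [4]].

The final insertion tableau P = [[1, 2, 5], [3], [4]] has shape [3, 1, 1].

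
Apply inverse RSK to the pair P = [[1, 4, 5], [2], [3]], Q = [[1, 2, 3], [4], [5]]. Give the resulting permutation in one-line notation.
Reverse the RSK construction: for i from n down to 1, find the cell of Q containing i, remove the entry at that cell from P, and reverse-bump it up through P; the value ejected from row 1 is w(i).

Step i=5: Q has 5 at row 3, column 1; remove 3 from row 3 of P and reverse-bump: 3 enters row 2 and ejects 2; 2 enters row 1 and ejects 1. So w(5) = 1. P is now [[2, 4, 5], [3]].
Step i=4: Q has 4 at row 2, column 1; remove 3 from row 2 of P and reverse-bump: 3 enters row 1 and ejects 2. So w(4) = 2. P is now [[3, 4, 5]].
Step i=3: Q has 3 at row 1, column 3; remove that cell from P, ejecting 5. So w(3) = 5. P is now [[3, 4]].
Step i=2: Q has 2 at row 1, column 2; remove that cell from P, ejecting 4. So w(2) = 4. P is now [[3]].
Step i=1: Q has 1 at row 1, column 1; remove that cell from P, ejecting 3. So w(1) = 3. P is now [].

So w = 3 4 5 2 1.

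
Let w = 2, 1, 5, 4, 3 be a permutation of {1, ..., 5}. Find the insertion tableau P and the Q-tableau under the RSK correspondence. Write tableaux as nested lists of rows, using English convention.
P = [[1, 3], [2, 4], [5]], Q = [[1, 3], [2, 4], [5]]

Insert each entry of the permutation into P by Schensted row insertion, recording in Q the position of each new cell.

Insert 2: appended to row 1. P = [[2]].
Insert 1: 1 bumps 2 from row 1; 2 starts row 2. P = [[1], [2]].
Insert 5: appended to row 1. P = [[1, 5], [2]].
Insert 4: 4 bumps 5 from row 1; 5 appends to row 2. P = [[1, 4], [2, 5]].
Insert 3: 3 bumps 4 from row 1; 4 bumps 5 from row 2; 5 starts row 3. P = [[1, 3], [2, 4], [5]].

So P = [[1, 3], [2, 4], [5]], Q = [[1, 3], [2, 4], [5]].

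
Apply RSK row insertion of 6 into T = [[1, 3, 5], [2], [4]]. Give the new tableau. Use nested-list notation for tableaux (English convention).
[[1, 3, 5, 6], [2], [4]]

6 is larger than every entry of row 1, so it is appended to row 1. The new tableau is [[1, 3, 5, 6], [2], [4]].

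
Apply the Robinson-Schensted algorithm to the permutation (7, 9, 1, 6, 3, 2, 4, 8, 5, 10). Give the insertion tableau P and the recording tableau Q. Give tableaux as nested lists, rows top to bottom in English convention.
Insert each entry of the permutation into P by Schensted row insertion, recording in Q the position of each new cell.

After inserting 7: P = [[7]].
After inserting 9: P = [[7, 9]].
After inserting 1: P = [[1, 9], [7]].
After inserting 6: P = [[1, 6], [7, 9]].
After inserting 3: P = [[1, 3], [6, 9], [7]].
After inserting 2: P = [[1, 2], [3, 9], [6], [7]].
After inserting 4: P = [[1, 2, 4], [3, 9], [6], [7]].
After inserting 8: P = [[1, 2, 4, 8], [3, 9], [6], [7]].
After inserting 5: P = [[1, 2, 4, 5], [3, 8], [6, 9], [7]].
After inserting 10: P = [[1, 2, 4, 5, 10], [3, 8], [6, 9], [7]].

So P = [[1, 2, 4, 5, 10], [3, 8], [6, 9], [7]], Q = [[1, 2, 7, 8, 10], [3, 4], [5, 9], [6]].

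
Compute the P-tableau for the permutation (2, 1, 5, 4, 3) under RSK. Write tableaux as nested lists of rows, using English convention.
Insert 2: appended to row 1. P = [[2]].
Insert 1: 1 bumps 2 from row 1; 2 starts row 2. P = [[1], [2]].
Insert 5: appended to row 1. P = [[1, 5], [2]].
Insert 4: 4 bumps 5 from row 1; 5 appends to row 2. P = [[1, 4], [2, 5]].
Insert 3: 3 bumps 4 from row 1; 4 bumps 5 from row 2; 5 starts row 3. P = [[1, 3], [2, 4], [5]].

So P = [[1, 3], [2, 4], [5]].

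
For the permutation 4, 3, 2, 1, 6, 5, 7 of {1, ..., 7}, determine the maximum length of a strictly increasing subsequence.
3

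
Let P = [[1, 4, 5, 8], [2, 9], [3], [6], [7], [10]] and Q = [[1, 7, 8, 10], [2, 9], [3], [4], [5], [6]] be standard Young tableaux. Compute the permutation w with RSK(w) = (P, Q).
10 7 6 3 2 1 4 9 5 8

Reverse the RSK construction: for i from n down to 1, find the cell of Q containing i, remove the entry at that cell from P, and reverse-bump it up through P; the value ejected from row 1 is w(i).

Step i=10: Q has 10 at row 1, column 4; remove that cell from P, ejecting 8. So w(10) = 8. P is now [[1, 4, 5], [2, 9], [3], [6], [7], [10]].
Step i=9: Q has 9 at row 2, column 2; remove 9 from row 2 of P and reverse-bump: 9 enters row 1 and ejects 5. So w(9) = 5. P is now [[1, 4, 9], [2], [3], [6], [7], [10]].
Step i=8: Q has 8 at row 1, column 3; remove that cell from P, ejecting 9. So w(8) = 9. P is now [[1, 4], [2], [3], [6], [7], [10]].
Step i=7: Q has 7 at row 1, column 2; remove that cell from P, ejecting 4. So w(7) = 4. P is now [[1], [2], [3], [6], [7], [10]].
Step i=6: Q has 6 at row 6, column 1; remove 10 from row 6 of P and reverse-bump: 10 enters row 5 and ejects 7; 7 enters row 4 and ejects 6; 6 enters row 3 and ejects 3; 3 enters row 2 and ejects 2; 2 enters row 1 and ejects 1. So w(6) = 1. P is now [[2], [3], [6], [7], [10]].
Step i=5: Q has 5 at row 5, column 1; remove 10 from row 5 of P and reverse-bump: 10 enters row 4 and ejects 7; 7 enters row 3 and ejects 6; 6 enters row 2 and ejects 3; 3 enters row 1 and ejects 2. So w(5) = 2. P is now [[3], [6], [7], [10]].
Step i=4: Q has 4 at row 4, column 1; remove 10 from row 4 of P and reverse-bump: 10 enters row 3 and ejects 7; 7 enters row 2 and ejects 6; 6 enters row 1 and ejects 3. So w(4) = 3. P is now [[6], [7], [10]].
Step i=3: Q has 3 at row 3, column 1; remove 10 from row 3 of P and reverse-bump: 10 enters row 2 and ejects 7; 7 enters row 1 and ejects 6. So w(3) = 6. P is now [[7], [10]].
Step i=2: Q has 2 at row 2, column 1; remove 10 from row 2 of P and reverse-bump: 10 enters row 1 and ejects 7. So w(2) = 7. P is now [[10]].
Step i=1: Q has 1 at row 1, column 1; remove that cell from P, ejecting 10. So w(1) = 10. P is now [].

So w = 10 7 6 3 2 1 4 9 5 8.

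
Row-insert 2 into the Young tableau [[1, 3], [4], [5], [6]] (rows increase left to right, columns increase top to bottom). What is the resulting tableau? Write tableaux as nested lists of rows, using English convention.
In row 1, 2 replaces 3 (the leftmost entry greater than 2); 3 is bumped to row 2. In row 2, 3 replaces 4 (the leftmost entry greater than 3); 4 is bumped to row 3. In row 3, 4 replaces 5 (the leftmost entry greater than 4); 5 is bumped to row 4. In row 4, 5 replaces 6 (the leftmost entry greater than 5); 6 is bumped to row 5. 6 starts a new row 5. The new tableau is [[1, 2], [3], [4], [5], [6]].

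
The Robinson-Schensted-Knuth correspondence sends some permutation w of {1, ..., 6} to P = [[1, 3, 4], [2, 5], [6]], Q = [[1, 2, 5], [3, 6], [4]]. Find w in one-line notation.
2 6 3 1 5 4

Reverse the RSK construction: for i from n down to 1, find the cell of Q containing i, remove the entry at that cell from P, and reverse-bump it up through P; the value ejected from row 1 is w(i).

Step i=6: Q has 6 at row 2, column 2; remove 5 from row 2 of P and reverse-bump: 5 enters row 1 and ejects 4. So w(6) = 4. P is now [[1, 3, 5], [2], [6]].
Step i=5: Q has 5 at row 1, column 3; remove that cell from P, ejecting 5. So w(5) = 5. P is now [[1, 3], [2], [6]].
Step i=4: Q has 4 at row 3, column 1; remove 6 from row 3 of P and reverse-bump: 6 enters row 2 and ejects 2; 2 enters row 1 and ejects 1. So w(4) = 1. P is now [[2, 3], [6]].
Step i=3: Q has 3 at row 2, column 1; remove 6 from row 2 of P and reverse-bump: 6 enters row 1 and ejects 3. So w(3) = 3. P is now [[2, 6]].
Step i=2: Q has 2 at row 1, column 2; remove that cell from P, ejecting 6. So w(2) = 6. P is now [[2]].
Step i=1: Q has 1 at row 1, column 1; remove that cell from P, ejecting 2. So w(1) = 2. P is now [].

So w = 2 6 3 1 5 4.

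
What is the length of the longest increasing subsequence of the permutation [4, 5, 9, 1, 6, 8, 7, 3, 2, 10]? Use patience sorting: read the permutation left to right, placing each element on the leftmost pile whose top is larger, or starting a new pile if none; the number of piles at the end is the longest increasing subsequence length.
5

4: new pile. tops = [4]
5: new pile. tops = [4, 5]
9: new pile. tops = [4, 5, 9]
1: onto pile 1 (replacing 4). tops = [1, 5, 9]
6: onto pile 3 (replacing 9). tops = [1, 5, 6]
8: new pile. tops = [1, 5, 6, 8]
7: onto pile 4 (replacing 8). tops = [1, 5, 6, 7]
3: onto pile 2 (replacing 5). tops = [1, 3, 6, 7]
2: onto pile 2 (replacing 3). tops = [1, 2, 6, 7]
10: new pile. tops = [1, 2, 6, 7, 10]

5 piles, so the longest increasing subsequence has length 5.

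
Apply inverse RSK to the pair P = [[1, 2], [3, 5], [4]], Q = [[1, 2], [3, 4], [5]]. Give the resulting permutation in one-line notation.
4 5 1 3 2

Reverse RSK: for i = n, n-1, ..., 1, locate i in Q, remove the corresponding corner cell from P, and reverse-bump its entry up through P; the value ejected from row 1 is w(i).

So w = 4 5 1 3 2.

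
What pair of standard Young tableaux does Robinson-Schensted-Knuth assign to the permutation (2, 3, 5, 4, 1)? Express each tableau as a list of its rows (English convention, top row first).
Insert each entry of the permutation into P by Schensted row insertion, recording in Q the position of each new cell.

Insert 2: appended to row 1. P = [[2]].
Insert 3: appended to row 1. P = [[2, 3]].
Insert 5: appended to row 1. P = [[2, 3, 5]].
Insert 4: 4 bumps 5 from row 1; 5 starts row 2. P = [[2, 3, 4], [5]].
Insert 1: 1 bumps 2 from row 1; 2 bumps 5 from row 2; 5 starts row 3. P = [[1, 3, 4], [2], [5]].

So P = [[1, 3, 4], [2], [5]], Q = [[1, 2, 3], [4], [5]].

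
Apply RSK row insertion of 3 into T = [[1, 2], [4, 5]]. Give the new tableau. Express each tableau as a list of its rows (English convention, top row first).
[[1, 2, 3], [4, 5]]

3 is larger than every entry of row 1, so it is appended to row 1. The new tableau is [[1, 2, 3], [4, 5]].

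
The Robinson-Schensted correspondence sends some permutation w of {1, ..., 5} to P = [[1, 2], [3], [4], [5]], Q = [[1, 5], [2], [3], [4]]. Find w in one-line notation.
5 4 3 1 2

Reverse the RSK construction: for i from n down to 1, find the cell of Q containing i, remove the entry at that cell from P, and reverse-bump it up through P; the value ejected from row 1 is w(i).

Step i=5: Q has 5 at row 1, column 2; remove that cell from P, ejecting 2. So w(5) = 2. P is now [[1], [3], [4], [5]].
Step i=4: Q has 4 at row 4, column 1; remove 5 from row 4 of P and reverse-bump: 5 enters row 3 and ejects 4; 4 enters row 2 and ejects 3; 3 enters row 1 and ejects 1. So w(4) = 1. P is now [[3], [4], [5]].
Step i=3: Q has 3 at row 3, column 1; remove 5 from row 3 of P and reverse-bump: 5 enters row 2 and ejects 4; 4 enters row 1 and ejects 3. So w(3) = 3. P is now [[4], [5]].
Step i=2: Q has 2 at row 2, column 1; remove 5 from row 2 of P and reverse-bump: 5 enters row 1 and ejects 4. So w(2) = 4. P is now [[5]].
Step i=1: Q has 1 at row 1, column 1; remove that cell from P, ejecting 5. So w(1) = 5. P is now [].

So w = 5 4 3 1 2.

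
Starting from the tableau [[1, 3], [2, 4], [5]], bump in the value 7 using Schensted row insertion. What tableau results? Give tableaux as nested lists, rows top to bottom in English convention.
[[1, 3, 7], [2, 4], [5]]

7 is larger than every entry of row 1, so it is appended to row 1. The new tableau is [[1, 3, 7], [2, 4], [5]].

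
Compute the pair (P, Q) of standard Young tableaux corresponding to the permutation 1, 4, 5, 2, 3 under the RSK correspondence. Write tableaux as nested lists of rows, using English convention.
P = [[1, 2, 3], [4, 5]], Q = [[1, 2, 3], [4, 5]]

Insert each entry of the permutation into P by Schensted row insertion, recording in Q the position of each new cell.

After inserting 1: P = [[1]].
After inserting 4: P = [[1, 4]].
After inserting 5: P = [[1, 4, 5]].
After inserting 2: P = [[1, 2, 5], [4]].
After inserting 3: P = [[1, 2, 3], [4, 5]].

So P = [[1, 2, 3], [4, 5]], Q = [[1, 2, 3], [4, 5]].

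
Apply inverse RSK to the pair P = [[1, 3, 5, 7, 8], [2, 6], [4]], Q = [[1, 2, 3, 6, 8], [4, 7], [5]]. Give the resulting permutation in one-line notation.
Reverse the RSK construction: for i from n down to 1, find the cell of Q containing i, remove the entry at that cell from P, and reverse-bump it up through P; the value ejected from row 1 is w(i).

Step i=8: Q has 8 at row 1, column 5; remove that cell from P, ejecting 8. So w(8) = 8. P is now [[1, 3, 5, 7], [2, 6], [4]].
Step i=7: Q has 7 at row 2, column 2; remove 6 from row 2 of P and reverse-bump: 6 enters row 1 and ejects 5. So w(7) = 5. P is now [[1, 3, 6, 7], [2], [4]].
Step i=6: Q has 6 at row 1, column 4; remove that cell from P, ejecting 7. So w(6) = 7. P is now [[1, 3, 6], [2], [4]].
Step i=5: Q has 5 at row 3, column 1; remove 4 from row 3 of P and reverse-bump: 4 enters row 2 and ejects 2; 2 enters row 1 and ejects 1. So w(5) = 1. P is now [[2, 3, 6], [4]].
Step i=4: Q has 4 at row 2, column 1; remove 4 from row 2 of P and reverse-bump: 4 enters row 1 and ejects 3. So w(4) = 3. P is now [[2, 4, 6]].
Step i=3: Q has 3 at row 1, column 3; remove that cell from P, ejecting 6. So w(3) = 6. P is now [[2, 4]].
Step i=2: Q has 2 at row 1, column 2; remove that cell from P, ejecting 4. So w(2) = 4. P is now [[2]].
Step i=1: Q has 1 at row 1, column 1; remove that cell from P, ejecting 2. So w(1) = 2. P is now [].

So w = 2 4 6 3 1 7 5 8.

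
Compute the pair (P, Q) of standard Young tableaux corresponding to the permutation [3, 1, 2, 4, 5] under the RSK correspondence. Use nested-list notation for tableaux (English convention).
Insert each entry of the permutation into P by Schensted row insertion, recording in Q the position of each new cell.

Insert 3: appended to row 1. P = [[3]], Q = [[1]].
Insert 1: 1 bumps 3 from row 1; 3 starts row 2. P = [[1], [3]], Q = [[1], [2]].
Insert 2: appended to row 1. P = [[1, 2], [3]], Q = [[1, 3], [2]].
Insert 4: appended to row 1. P = [[1, 2, 4], [3]], Q = [[1, 3, 4], [2]].
Insert 5: appended to row 1. P = [[1, 2, 4, 5], [3]], Q = [[1, 3, 4, 5], [2]].

So P = [[1, 2, 4, 5], [3]], Q = [[1, 3, 4, 5], [2]].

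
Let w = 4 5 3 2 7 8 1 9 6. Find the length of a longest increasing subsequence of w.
5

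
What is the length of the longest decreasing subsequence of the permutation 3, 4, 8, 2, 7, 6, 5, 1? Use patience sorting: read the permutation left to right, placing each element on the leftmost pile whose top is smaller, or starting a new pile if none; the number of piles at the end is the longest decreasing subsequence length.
3: new pile. tops = [3]
4: onto pile 1 (replacing 3). tops = [4]
8: onto pile 1 (replacing 4). tops = [8]
2: new pile. tops = [8, 2]
7: onto pile 2 (replacing 2). tops = [8, 7]
6: new pile. tops = [8, 7, 6]
5: new pile. tops = [8, 7, 6, 5]
1: new pile. tops = [8, 7, 6, 5, 1]

5 piles, so the longest decreasing subsequence has length 5.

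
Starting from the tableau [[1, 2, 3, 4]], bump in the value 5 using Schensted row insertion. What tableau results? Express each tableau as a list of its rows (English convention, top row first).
5 is larger than every entry of row 1, so it is appended to row 1. The new tableau is [[1, 2, 3, 4, 5]].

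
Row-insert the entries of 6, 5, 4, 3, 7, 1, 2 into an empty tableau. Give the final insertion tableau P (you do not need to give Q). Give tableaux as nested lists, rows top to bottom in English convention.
P = [[1, 2], [3, 7], [4], [5], [6]]

After inserting 6: P = [[6]].
After inserting 5: P = [[5], [6]].
After inserting 4: P = [[4], [5], [6]].
After inserting 3: P = [[3], [4], [5], [6]].
After inserting 7: P = [[3, 7], [4], [5], [6]].
After inserting 1: P = [[1, 7], [3], [4], [5], [6]].
After inserting 2: P = [[1, 2], [3, 7], [4], [5], [6]].

So P = [[1, 2], [3, 7], [4], [5], [6]].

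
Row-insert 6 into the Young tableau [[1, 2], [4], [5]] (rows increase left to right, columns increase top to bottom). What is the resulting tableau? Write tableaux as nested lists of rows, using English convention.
6 is larger than every entry of row 1, so it is appended to row 1. The new tableau is [[1, 2, 6], [4], [5]].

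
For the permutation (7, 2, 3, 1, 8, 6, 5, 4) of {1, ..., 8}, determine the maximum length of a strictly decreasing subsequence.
4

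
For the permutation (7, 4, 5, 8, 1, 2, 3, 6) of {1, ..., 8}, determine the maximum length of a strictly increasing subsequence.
4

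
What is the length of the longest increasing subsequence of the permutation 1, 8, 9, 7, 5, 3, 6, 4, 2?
3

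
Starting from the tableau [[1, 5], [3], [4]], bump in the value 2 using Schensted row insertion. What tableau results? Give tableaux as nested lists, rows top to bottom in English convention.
[[1, 2], [3, 5], [4]]

In row 1, 2 replaces 5 (the leftmost entry greater than 2); 5 is bumped to row 2. 5 is appended to row 2. The new tableau is [[1, 2], [3, 5], [4]].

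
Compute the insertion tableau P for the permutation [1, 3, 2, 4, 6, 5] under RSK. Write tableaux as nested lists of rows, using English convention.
P = [[1, 2, 4, 5], [3, 6]]

After inserting 1: P = [[1]].
After inserting 3: P = [[1, 3]].
After inserting 2: P = [[1, 2], [3]].
After inserting 4: P = [[1, 2, 4], [3]].
After inserting 6: P = [[1, 2, 4, 6], [3]].
After inserting 5: P = [[1, 2, 4, 5], [3, 6]].

So P = [[1, 2, 4, 5], [3, 6]].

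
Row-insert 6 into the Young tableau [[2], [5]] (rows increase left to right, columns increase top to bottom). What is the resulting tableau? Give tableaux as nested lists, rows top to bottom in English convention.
[[2, 6], [5]]

6 is larger than every entry of row 1, so it is appended to row 1. The new tableau is [[2, 6], [5]].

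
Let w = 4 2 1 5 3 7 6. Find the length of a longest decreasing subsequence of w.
3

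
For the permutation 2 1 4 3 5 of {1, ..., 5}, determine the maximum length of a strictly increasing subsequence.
3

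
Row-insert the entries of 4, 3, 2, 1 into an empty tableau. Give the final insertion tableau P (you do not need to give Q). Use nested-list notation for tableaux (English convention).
Insert 4: appended to row 1. P = [[4]].
Insert 3: 3 bumps 4 from row 1; 4 starts row 2. P = [[3], [4]].
Insert 2: 2 bumps 3 from row 1; 3 bumps 4 from row 2; 4 starts row 3. P = [[2], [3], [4]].
Insert 1: 1 bumps 2 from row 1; 2 bumps 3 from row 2; 3 bumps 4 from row 3; 4 starts row 4. P = [[1], [2], [3], [4]].

So P = [[1], [2], [3], [4]].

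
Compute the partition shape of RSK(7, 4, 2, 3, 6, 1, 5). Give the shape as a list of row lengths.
[3, 2, 1, 1]

Row-insert each entry into an empty tableau.

After inserting 7: P = [[7]].
After inserting 4: P = [[4], [7]].
After inserting 2: P = [[2], [4], [7]].
After inserting 3: P = [[2, 3], [4], [7]].
After inserting 6: P = [[2, 3, 6], [4], [7]].
After inserting 1: P = [[1, 3, 6], [2], [4], [7]].
After inserting 5: P = [[1, 3, 5], [2, 6], [4], [7]].

The final insertion tableau P = [[1, 3, 5], [2, 6], [4], [7]] has shape [3, 2, 1, 1].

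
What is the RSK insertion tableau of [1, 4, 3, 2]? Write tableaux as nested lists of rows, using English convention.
Insert 1: appended to row 1. P = [[1]].
Insert 4: appended to row 1. P = [[1, 4]].
Insert 3: 3 bumps 4 from row 1; 4 starts row 2. P = [[1, 3], [4]].
Insert 2: 2 bumps 3 from row 1; 3 bumps 4 from row 2; 4 starts row 3. P = [[1, 2], [3], [4]].

So P = [[1, 2], [3], [4]].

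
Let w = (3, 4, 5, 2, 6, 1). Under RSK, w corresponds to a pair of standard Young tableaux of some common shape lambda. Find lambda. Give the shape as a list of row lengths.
[4, 1, 1]

Row-insert each entry into an empty tableau.

After inserting 3: P = [[3]].
After inserting 4: P = [[3, 4]].
After inserting 5: P = [[3, 4, 5]].
After inserting 2: P = [[2, 4, 5], [3]].
After inserting 6: P = [[2, 4, 5, 6], [3]].
After inserting 1: P = [[1, 4, 5, 6], [2], [3]].

The final insertion tableau P = [[1, 4, 5, 6], [2], [3]] has shape [4, 1, 1].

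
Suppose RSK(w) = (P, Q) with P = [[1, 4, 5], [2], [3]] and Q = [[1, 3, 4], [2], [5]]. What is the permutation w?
3 2 4 5 1

Reverse the RSK construction: for i from n down to 1, find the cell of Q containing i, remove the entry at that cell from P, and reverse-bump it up through P; the value ejected from row 1 is w(i).

Step i=5: Q has 5 at row 3, column 1; remove 3 from row 3 of P and reverse-bump: 3 enters row 2 and ejects 2; 2 enters row 1 and ejects 1. So w(5) = 1. P is now [[2, 4, 5], [3]].
Step i=4: Q has 4 at row 1, column 3; remove that cell from P, ejecting 5. So w(4) = 5. P is now [[2, 4], [3]].
Step i=3: Q has 3 at row 1, column 2; remove that cell from P, ejecting 4. So w(3) = 4. P is now [[2], [3]].
Step i=2: Q has 2 at row 2, column 1; remove 3 from row 2 of P and reverse-bump: 3 enters row 1 and ejects 2. So w(2) = 2. P is now [[3]].
Step i=1: Q has 1 at row 1, column 1; remove that cell from P, ejecting 3. So w(1) = 3. P is now [].

So w = 3 2 4 5 1.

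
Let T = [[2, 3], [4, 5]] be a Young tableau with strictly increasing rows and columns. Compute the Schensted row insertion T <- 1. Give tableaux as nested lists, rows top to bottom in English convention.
In row 1, 1 replaces 2 (the leftmost entry greater than 1); 2 is bumped to row 2. In row 2, 2 replaces 4 (the leftmost entry greater than 2); 4 is bumped to row 3. 4 starts a new row 3. The new tableau is [[1, 3], [2, 5], [4]].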